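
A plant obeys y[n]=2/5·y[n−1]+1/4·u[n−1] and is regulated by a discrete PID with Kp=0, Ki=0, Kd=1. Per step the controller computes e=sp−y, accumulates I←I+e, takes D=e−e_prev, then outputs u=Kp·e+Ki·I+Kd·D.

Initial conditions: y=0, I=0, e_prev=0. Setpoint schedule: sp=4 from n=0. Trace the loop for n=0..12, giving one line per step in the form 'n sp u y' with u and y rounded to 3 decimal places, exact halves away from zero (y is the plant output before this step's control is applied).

(exact arithmetic carried between steps; '≈' marks a value shown rounded to 6 d.p. or computed from one; I and e_prev carry over from the previous line; the table rounds u and y to 3 d.p., halves away from zero)
n=0: y=0, sp=4, e=sp−y=4; I=4, D=e−e_prev=4; u=0·4+0·4+1·4=4; next y=2/5·0+1/4·4=1
n=1: y=1, sp=4, e=sp−y=3; I=7, D=e−e_prev=-1; u=0·3+0·7+1·(-1)=-1; next y=2/5·1+1/4·(-1)=0.15
n=2: y=0.15, sp=4, e=sp−y=3.85; I=10.85, D=e−e_prev=0.85; u=0·3.85+0·10.85+1·0.85=0.85; next y=2/5·0.15+1/4·0.85=0.2725
n=3: y=0.2725, sp=4, e=sp−y=3.7275; I=14.5775, D=e−e_prev=-0.1225; u=0·3.7275+0·14.5775+1·(-0.1225)=-0.1225; next y=2/5·0.2725+1/4·(-0.1225)=0.078375
n=4: y=0.078375, sp=4, e=sp−y=3.921625; I=18.499125, D=e−e_prev=0.194125; u=0·3.921625+0·18.499125+1·0.194125=0.194125; next y=2/5·0.078375+1/4·0.194125≈0.079881
n=5: y≈0.079881, sp=4, e=sp−y≈3.920119; I≈22.419244, D=e−e_prev≈-0.001506; u=0·3.920119+0·22.419244+1·(-0.001506)≈-0.001506; next y=2/5·0.079881+1/4·(-0.001506)≈0.031576
n=6: y≈0.031576, sp=4, e=sp−y≈3.968424; I≈26.387668, D=e−e_prev≈0.048305; u=0·3.968424+0·26.387668+1·0.048305≈0.048305; next y=2/5·0.031576+1/4·0.048305≈0.024707
n=7: y≈0.024707, sp=4, e=sp−y≈3.975293; I≈30.362961, D=e−e_prev≈0.006869; u=0·3.975293+0·30.362961+1·0.006869≈0.006869; next y=2/5·0.024707+1/4·0.006869≈0.011600
n=8: y≈0.011600, sp=4, e=sp−y≈3.988400; I≈34.351361, D=e−e_prev≈0.013107; u=0·3.988400+0·34.351361+1·0.013107≈0.013107; next y=2/5·0.011600+1/4·0.013107≈0.007917
n=9: y≈0.007917, sp=4, e=sp−y≈3.992083; I≈38.343444, D=e−e_prev≈0.003683; u=0·3.992083+0·38.343444+1·0.003683≈0.003683; next y=2/5·0.007917+1/4·0.003683≈0.004087
n=10: y≈0.004087, sp=4, e=sp−y≈3.995913; I≈42.339357, D=e−e_prev≈0.003829; u=0·3.995913+0·42.339357+1·0.003829≈0.003829; next y=2/5·0.004087+1/4·0.003829≈0.002592
n=11: y≈0.002592, sp=4, e=sp−y≈3.997408; I≈46.336765, D=e−e_prev≈0.001495; u=0·3.997408+0·46.336765+1·0.001495≈0.001495; next y=2/5·0.002592+1/4·0.001495≈0.001411
n=12: y≈0.001411, sp=4, e=sp−y≈3.998589; I≈50.335354, D=e−e_prev≈0.001182; u=0·3.998589+0·50.335354+1·0.001182≈0.001182; next y=2/5·0.001411+1/4·0.001182≈0.000860

0 4 4.000 0.000
1 4 -1.000 1.000
2 4 0.850 0.150
3 4 -0.123 0.273
4 4 0.194 0.078
5 4 -0.002 0.080
6 4 0.048 0.032
7 4 0.007 0.025
8 4 0.013 0.012
9 4 0.004 0.008
10 4 0.004 0.004
11 4 0.001 0.003
12 4 0.001 0.001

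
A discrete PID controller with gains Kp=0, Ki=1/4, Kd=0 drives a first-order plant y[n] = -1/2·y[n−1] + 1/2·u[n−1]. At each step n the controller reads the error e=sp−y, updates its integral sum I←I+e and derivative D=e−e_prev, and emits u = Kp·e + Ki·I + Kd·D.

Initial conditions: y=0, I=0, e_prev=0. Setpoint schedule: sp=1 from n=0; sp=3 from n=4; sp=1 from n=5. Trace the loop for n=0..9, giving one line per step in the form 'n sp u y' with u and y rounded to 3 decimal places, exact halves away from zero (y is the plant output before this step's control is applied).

(exact arithmetic carried between steps; '≈' marks a value shown rounded to 6 d.p. or computed from one; I and e_prev carry over from the previous line; the table rounds u and y to 3 d.p., halves away from zero)
n=0: y=0, sp=1, e=sp−y=1; I=1, D=e−e_prev=1; u=0·1+1/4·1+0·1=0.25; next y=-1/2·0+1/2·0.25=0.125
n=1: y=0.125, sp=1, e=sp−y=0.875; I=1.875, D=e−e_prev=-0.125; u=0·0.875+1/4·1.875+0·(-0.125)=0.46875; next y=-1/2·0.125+1/2·0.46875=0.171875
n=2: y=0.171875, sp=1, e=sp−y=0.828125; I=2.703125, D=e−e_prev=-0.046875; u=0·0.828125+1/4·2.703125+0·(-0.046875)≈0.675781; next y=-1/2·0.171875+1/2·0.675781≈0.251953
n=3: y≈0.251953, sp=1, e=sp−y≈0.748047; I≈3.451172, D=e−e_prev≈-0.080078; u=0·0.748047+1/4·3.451172+0·(-0.080078)≈0.862793; next y=-1/2·0.251953+1/2·0.862793≈0.305420
n=4: y≈0.305420, sp=3, e=sp−y≈2.694580; I≈6.145752, D=e−e_prev≈1.946533; u=0·2.694580+1/4·6.145752+0·1.946533≈1.536438; next y=-1/2·0.305420+1/2·1.536438≈0.615509
n=5: y≈0.615509, sp=1, e=sp−y≈0.384491; I≈6.530243, D=e−e_prev≈-2.310089; u=0·0.384491+1/4·6.530243+0·(-2.310089)≈1.632561; next y=-1/2·0.615509+1/2·1.632561≈0.508526
n=6: y≈0.508526, sp=1, e=sp−y≈0.491474; I≈7.021717, D=e−e_prev≈0.106983; u=0·0.491474+1/4·7.021717+0·0.106983≈1.755429; next y=-1/2·0.508526+1/2·1.755429≈0.623452
n=7: y≈0.623452, sp=1, e=sp−y≈0.376548; I≈7.398265, D=e−e_prev≈-0.114926; u=0·0.376548+1/4·7.398265+0·(-0.114926)≈1.849566; next y=-1/2·0.623452+1/2·1.849566≈0.613057
n=8: y≈0.613057, sp=1, e=sp−y≈0.386943; I≈7.785208, D=e−e_prev≈0.010394; u=0·0.386943+1/4·7.785208+0·0.010394≈1.946302; next y=-1/2·0.613057+1/2·1.946302≈0.666622
n=9: y≈0.666622, sp=1, e=sp−y≈0.333378; I≈8.118586, D=e−e_prev≈-0.053565; u=0·0.333378+1/4·8.118586+0·(-0.053565)≈2.029646; next y=-1/2·0.666622+1/2·2.029646≈0.681512

0 1 0.250 0.000
1 1 0.469 0.125
2 1 0.676 0.172
3 1 0.863 0.252
4 3 1.536 0.305
5 1 1.633 0.616
6 1 1.755 0.509
7 1 1.850 0.623
8 1 1.946 0.613
9 1 2.030 0.667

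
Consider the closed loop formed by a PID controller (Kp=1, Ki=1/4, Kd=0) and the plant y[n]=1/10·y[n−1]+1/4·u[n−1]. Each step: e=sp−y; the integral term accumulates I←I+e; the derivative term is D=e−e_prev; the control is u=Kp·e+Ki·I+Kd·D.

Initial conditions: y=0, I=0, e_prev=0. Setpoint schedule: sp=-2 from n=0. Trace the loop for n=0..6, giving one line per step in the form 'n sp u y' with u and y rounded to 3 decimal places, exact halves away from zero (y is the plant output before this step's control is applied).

(exact arithmetic carried between steps; '≈' marks a value shown rounded to 6 d.p. or computed from one; I and e_prev carry over from the previous line; the table rounds u and y to 3 d.p., halves away from zero)
n=0: y=0, sp=-2, e=sp−y=-2; I=-2, D=e−e_prev=-2; u=1·(-2)+1/4·(-2)+0·(-2)=-2.5; next y=1/10·0+1/4·(-2.5)=-0.625
n=1: y=-0.625, sp=-2, e=sp−y=-1.375; I=-3.375, D=e−e_prev=0.625; u=1·(-1.375)+1/4·(-3.375)+0·0.625=-2.21875; next y=1/10·(-0.625)+1/4·(-2.21875)≈-0.617188
n=2: y≈-0.617188, sp=-2, e=sp−y≈-1.382813; I≈-4.757813, D=e−e_prev≈-0.007813; u=1·(-1.382813)+1/4·(-4.757813)+0·(-0.007813)≈-2.572266; next y=1/10·(-0.617188)+1/4·(-2.572266)≈-0.704785
n=3: y≈-0.704785, sp=-2, e=sp−y≈-1.295215; I≈-6.053027, D=e−e_prev≈0.087598; u=1·(-1.295215)+1/4·(-6.053027)+0·0.087598≈-2.808472; next y=1/10·(-0.704785)+1/4·(-2.808472)≈-0.772596
n=4: y≈-0.772596, sp=-2, e=sp−y≈-1.227404; I≈-7.280431, D=e−e_prev≈0.067811; u=1·(-1.227404)+1/4·(-7.280431)+0·0.067811≈-3.047511; next y=1/10·(-0.772596)+1/4·(-3.047511)≈-0.839137
n=5: y≈-0.839137, sp=-2, e=sp−y≈-1.160863; I≈-8.441293, D=e−e_prev≈0.066541; u=1·(-1.160863)+1/4·(-8.441293)+0·0.066541≈-3.271186; next y=1/10·(-0.839137)+1/4·(-3.271186)≈-0.901710
n=6: y≈-0.901710, sp=-2, e=sp−y≈-1.098290; I≈-9.539583, D=e−e_prev≈0.062573; u=1·(-1.098290)+1/4·(-9.539583)+0·0.062573≈-3.483186; next y=1/10·(-0.901710)+1/4·(-3.483186)≈-0.960967

0 -2 -2.500 0.000
1 -2 -2.219 -0.625
2 -2 -2.572 -0.617
3 -2 -2.808 -0.705
4 -2 -3.048 -0.773
5 -2 -3.271 -0.839
6 -2 -3.483 -0.902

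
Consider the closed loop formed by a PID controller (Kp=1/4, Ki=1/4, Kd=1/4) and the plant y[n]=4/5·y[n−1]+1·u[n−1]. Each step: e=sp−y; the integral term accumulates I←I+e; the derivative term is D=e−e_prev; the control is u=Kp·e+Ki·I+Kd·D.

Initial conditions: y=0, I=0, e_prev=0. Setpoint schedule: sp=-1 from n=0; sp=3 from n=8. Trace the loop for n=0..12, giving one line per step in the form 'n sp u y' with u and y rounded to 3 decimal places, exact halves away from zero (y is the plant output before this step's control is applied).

(exact arithmetic carried between steps; '≈' marks a value shown rounded to 6 d.p. or computed from one; I and e_prev carry over from the previous line; the table rounds u and y to 3 d.p., halves away from zero)
n=0: y=0, sp=-1, e=sp−y=-1; I=-1, D=e−e_prev=-1; u=1/4·(-1)+1/4·(-1)+1/4·(-1)=-0.75; next y=4/5·0+1·(-0.75)=-0.75
n=1: y=-0.75, sp=-1, e=sp−y=-0.25; I=-1.25, D=e−e_prev=0.75; u=1/4·(-0.25)+1/4·(-1.25)+1/4·0.75=-0.1875; next y=4/5·(-0.75)+1·(-0.1875)=-0.7875
n=2: y=-0.7875, sp=-1, e=sp−y=-0.2125; I=-1.4625, D=e−e_prev=0.0375; u=1/4·(-0.2125)+1/4·(-1.4625)+1/4·0.0375=-0.409375; next y=4/5·(-0.7875)+1·(-0.409375)=-1.039375
n=3: y=-1.039375, sp=-1, e=sp−y=0.039375; I=-1.423125, D=e−e_prev=0.251875; u=1/4·0.039375+1/4·(-1.423125)+1/4·0.251875≈-0.282969; next y=4/5·(-1.039375)+1·(-0.282969)≈-1.114469
n=4: y≈-1.114469, sp=-1, e=sp−y≈0.114469; I≈-1.308656, D=e−e_prev≈0.075094; u=1/4·0.114469+1/4·(-1.308656)+1/4·0.075094≈-0.279773; next y=4/5·(-1.114469)+1·(-0.279773)≈-1.171348
n=5: y≈-1.171348, sp=-1, e=sp−y≈0.171348; I≈-1.137308, D=e−e_prev≈0.056880; u=1/4·0.171348+1/4·(-1.137308)+1/4·0.056880≈-0.227270; next y=4/5·(-1.171348)+1·(-0.227270)≈-1.164349
n=6: y≈-1.164349, sp=-1, e=sp−y≈0.164349; I≈-0.972959, D=e−e_prev≈-0.007000; u=1/4·0.164349+1/4·(-0.972959)+1/4·(-0.007000)≈-0.203903; next y=4/5·(-1.164349)+1·(-0.203903)≈-1.135381
n=7: y≈-1.135381, sp=-1, e=sp−y≈0.135381; I≈-0.837578, D=e−e_prev≈-0.028967; u=1/4·0.135381+1/4·(-0.837578)+1/4·(-0.028967)≈-0.182791; next y=4/5·(-1.135381)+1·(-0.182791)≈-1.091096
n=8: y≈-1.091096, sp=3, e=sp−y≈4.091096; I≈3.253518, D=e−e_prev≈3.955715; u=1/4·4.091096+1/4·3.253518+1/4·3.955715≈2.825082; next y=4/5·(-1.091096)+1·2.825082≈1.952205
n=9: y≈1.952205, sp=3, e=sp−y≈1.047795; I≈4.301313, D=e−e_prev≈-3.043301; u=1/4·1.047795+1/4·4.301313+1/4·(-3.043301)≈0.576452; next y=4/5·1.952205+1·0.576452≈2.138216
n=10: y≈2.138216, sp=3, e=sp−y≈0.861784; I≈5.163097, D=e−e_prev≈-0.186010; u=1/4·0.861784+1/4·5.163097+1/4·(-0.186010)≈1.459718; next y=4/5·2.138216+1·1.459718≈3.170290
n=11: y≈3.170290, sp=3, e=sp−y≈-0.170290; I≈4.992807, D=e−e_prev≈-1.032075; u=1/4·(-0.170290)+1/4·4.992807+1/4·(-1.032075)≈0.947610; next y=4/5·3.170290+1·0.947610≈3.483843
n=12: y≈3.483843, sp=3, e=sp−y≈-0.483843; I≈4.508964, D=e−e_prev≈-0.313552; u=1/4·(-0.483843)+1/4·4.508964+1/4·(-0.313552)≈0.927892; next y=4/5·3.483843+1·0.927892≈3.714966

0 -1 -0.750 0.000
1 -1 -0.188 -0.750
2 -1 -0.409 -0.788
3 -1 -0.283 -1.039
4 -1 -0.280 -1.114
5 -1 -0.227 -1.171
6 -1 -0.204 -1.164
7 -1 -0.183 -1.135
8 3 2.825 -1.091
9 3 0.576 1.952
10 3 1.460 2.138
11 3 0.948 3.170
12 3 0.928 3.484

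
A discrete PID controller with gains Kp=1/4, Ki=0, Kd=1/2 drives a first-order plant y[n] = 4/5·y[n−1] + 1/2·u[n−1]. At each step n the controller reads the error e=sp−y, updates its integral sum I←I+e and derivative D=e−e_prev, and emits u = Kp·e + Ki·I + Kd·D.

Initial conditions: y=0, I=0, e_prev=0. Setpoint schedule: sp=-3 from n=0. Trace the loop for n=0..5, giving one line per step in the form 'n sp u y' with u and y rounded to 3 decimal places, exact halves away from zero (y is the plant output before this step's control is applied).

0 -3 -2.250 0.000
1 -3 0.094 -1.125
2 -3 -0.673 -0.853
3 -3 -0.412 -1.019
4 -3 -0.493 -1.021
5 -3 -0.463 -1.064

(exact arithmetic carried between steps; '≈' marks a value shown rounded to 6 d.p. or computed from one; I and e_prev carry over from the previous line; the table rounds u and y to 3 d.p., halves away from zero)
n=0: y=0, sp=-3, e=sp−y=-3; I=-3, D=e−e_prev=-3; u=1/4·(-3)+0·(-3)+1/2·(-3)=-2.25; next y=4/5·0+1/2·(-2.25)=-1.125
n=1: y=-1.125, sp=-3, e=sp−y=-1.875; I=-4.875, D=e−e_prev=1.125; u=1/4·(-1.875)+0·(-4.875)+1/2·1.125=0.09375; next y=4/5·(-1.125)+1/2·0.09375=-0.853125
n=2: y=-0.853125, sp=-3, e=sp−y=-2.146875; I=-7.021875, D=e−e_prev=-0.271875; u=1/4·(-2.146875)+0·(-7.021875)+1/2·(-0.271875)≈-0.672656; next y=4/5·(-0.853125)+1/2·(-0.672656)≈-1.018828
n=3: y≈-1.018828, sp=-3, e=sp−y≈-1.981172; I≈-9.003047, D=e−e_prev≈0.165703; u=1/4·(-1.981172)+0·(-9.003047)+1/2·0.165703≈-0.412441; next y=4/5·(-1.018828)+1/2·(-0.412441)≈-1.021283
n=4: y≈-1.021283, sp=-3, e=sp−y≈-1.978717; I≈-10.981764, D=e−e_prev≈0.002455; u=1/4·(-1.978717)+0·(-10.981764)+1/2·0.002455≈-0.493452; next y=4/5·(-1.021283)+1/2·(-0.493452)≈-1.063752
n=5: y≈-1.063752, sp=-3, e=sp−y≈-1.936248; I≈-12.918011, D=e−e_prev≈0.042469; u=1/4·(-1.936248)+0·(-12.918011)+1/2·0.042469≈-0.462827; next y=4/5·(-1.063752)+1/2·(-0.462827)≈-1.082416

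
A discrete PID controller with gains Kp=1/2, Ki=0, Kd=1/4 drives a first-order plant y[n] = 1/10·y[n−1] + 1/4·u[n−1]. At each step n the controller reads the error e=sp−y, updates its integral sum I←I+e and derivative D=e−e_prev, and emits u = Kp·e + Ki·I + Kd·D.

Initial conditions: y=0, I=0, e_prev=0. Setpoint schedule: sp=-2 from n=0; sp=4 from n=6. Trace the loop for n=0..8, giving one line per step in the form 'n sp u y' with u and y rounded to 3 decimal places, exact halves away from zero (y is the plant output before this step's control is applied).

0 -2 -1.500 0.000
1 -2 -0.719 -0.375
2 -2 -0.931 -0.217
3 -2 -0.863 -0.254
4 -2 -0.883 -0.241
5 -2 -0.877 -0.245
6 4 3.622 -0.244
7 4 1.278 0.881
8 4 1.914 0.408

(exact arithmetic carried between steps; '≈' marks a value shown rounded to 6 d.p. or computed from one; I and e_prev carry over from the previous line; the table rounds u and y to 3 d.p., halves away from zero)
n=0: y=0, sp=-2, e=sp−y=-2; I=-2, D=e−e_prev=-2; u=1/2·(-2)+0·(-2)+1/4·(-2)=-1.5; next y=1/10·0+1/4·(-1.5)=-0.375
n=1: y=-0.375, sp=-2, e=sp−y=-1.625; I=-3.625, D=e−e_prev=0.375; u=1/2·(-1.625)+0·(-3.625)+1/4·0.375=-0.71875; next y=1/10·(-0.375)+1/4·(-0.71875)≈-0.217188
n=2: y≈-0.217188, sp=-2, e=sp−y≈-1.782813; I≈-5.407813, D=e−e_prev≈-0.157813; u=1/2·(-1.782813)+0·(-5.407813)+1/4·(-0.157813)≈-0.930859; next y=1/10·(-0.217188)+1/4·(-0.930859)≈-0.254434
n=3: y≈-0.254434, sp=-2, e=sp−y≈-1.745566; I≈-7.153379, D=e−e_prev≈0.037246; u=1/2·(-1.745566)+0·(-7.153379)+1/4·0.037246≈-0.863472; next y=1/10·(-0.254434)+1/4·(-0.863472)≈-0.241311
n=4: y≈-0.241311, sp=-2, e=sp−y≈-1.758689; I≈-8.912068, D=e−e_prev≈-0.013122; u=1/2·(-1.758689)+0·(-8.912068)+1/4·(-0.013122)≈-0.882625; next y=1/10·(-0.241311)+1/4·(-0.882625)≈-0.244787
n=5: y≈-0.244787, sp=-2, e=sp−y≈-1.755213; I≈-10.667280, D=e−e_prev≈0.003476; u=1/2·(-1.755213)+0·(-10.667280)+1/4·0.003476≈-0.876737; next y=1/10·(-0.244787)+1/4·(-0.876737)≈-0.243663
n=6: y≈-0.243663, sp=4, e=sp−y≈4.243663; I≈-6.423617, D=e−e_prev≈5.998876; u=1/2·4.243663+0·(-6.423617)+1/4·5.998876≈3.621550; next y=1/10·(-0.243663)+1/4·3.621550≈0.881021
n=7: y≈0.881021, sp=4, e=sp−y≈3.118979; I≈-3.304639, D=e−e_prev≈-1.124684; u=1/2·3.118979+0·(-3.304639)+1/4·(-1.124684)≈1.278318; next y=1/10·0.881021+1/4·1.278318≈0.407682
n=8: y≈0.407682, sp=4, e=sp−y≈3.592318; I≈0.287680, D=e−e_prev≈0.473340; u=1/2·3.592318+0·0.287680+1/4·0.473340≈1.914494; next y=1/10·0.407682+1/4·1.914494≈0.519392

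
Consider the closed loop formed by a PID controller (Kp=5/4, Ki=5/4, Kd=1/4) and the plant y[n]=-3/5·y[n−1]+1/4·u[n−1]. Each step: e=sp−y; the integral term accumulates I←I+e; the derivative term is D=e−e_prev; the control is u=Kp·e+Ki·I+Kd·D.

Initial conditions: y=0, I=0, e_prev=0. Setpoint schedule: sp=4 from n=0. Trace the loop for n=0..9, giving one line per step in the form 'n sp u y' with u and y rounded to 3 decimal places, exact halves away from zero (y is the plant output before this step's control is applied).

0 4 11.000 0.000
1 4 7.438 2.750
2 4 16.674 0.209
3 4 10.235 4.043
4 4 21.892 0.133
5 4 11.283 5.393
6 4 26.830 -0.415
7 4 10.624 6.957
8 4 32.076 -1.518
9 4 8.124 8.930

(exact arithmetic carried between steps; '≈' marks a value shown rounded to 6 d.p. or computed from one; I and e_prev carry over from the previous line; the table rounds u and y to 3 d.p., halves away from zero)
n=0: y=0, sp=4, e=sp−y=4; I=4, D=e−e_prev=4; u=5/4·4+5/4·4+1/4·4=11; next y=-3/5·0+1/4·11=2.75
n=1: y=2.75, sp=4, e=sp−y=1.25; I=5.25, D=e−e_prev=-2.75; u=5/4·1.25+5/4·5.25+1/4·(-2.75)=7.4375; next y=-3/5·2.75+1/4·7.4375=0.209375
n=2: y=0.209375, sp=4, e=sp−y=3.790625; I=9.040625, D=e−e_prev=2.540625; u=5/4·3.790625+5/4·9.040625+1/4·2.540625≈16.674219; next y=-3/5·0.209375+1/4·16.674219≈4.042930
n=3: y≈4.042930, sp=4, e=sp−y≈-0.042930; I≈8.997695, D=e−e_prev≈-3.833555; u=5/4·(-0.042930)+5/4·8.997695+1/4·(-3.833555)≈10.235068; next y=-3/5·4.042930+1/4·10.235068≈0.133009
n=4: y≈0.133009, sp=4, e=sp−y≈3.866991; I≈12.864686, D=e−e_prev≈3.909920; u=5/4·3.866991+5/4·12.864686+1/4·3.909920≈21.892076; next y=-3/5·0.133009+1/4·21.892076≈5.393213
n=5: y≈5.393213, sp=4, e=sp−y≈-1.393213; I≈11.471473, D=e−e_prev≈-5.260204; u=5/4·(-1.393213)+5/4·11.471473+1/4·(-5.260204)≈11.282773; next y=-3/5·5.393213+1/4·11.282773≈-0.415235
n=6: y≈-0.415235, sp=4, e=sp−y≈4.415235; I≈15.886707, D=e−e_prev≈5.808448; u=5/4·4.415235+5/4·15.886707+1/4·5.808448≈26.829540; next y=-3/5·(-0.415235)+1/4·26.829540≈6.956526
n=7: y≈6.956526, sp=4, e=sp−y≈-2.956526; I≈12.930182, D=e−e_prev≈-7.371761; u=5/4·(-2.956526)+5/4·12.930182+1/4·(-7.371761)≈10.624129; next y=-3/5·6.956526+1/4·10.624129≈-1.517883
n=8: y≈-1.517883, sp=4, e=sp−y≈5.517883; I≈18.448065, D=e−e_prev≈8.474409; u=5/4·5.517883+5/4·18.448065+1/4·8.474409≈32.076037; next y=-3/5·(-1.517883)+1/4·32.076037≈8.929739
n=9: y≈8.929739, sp=4, e=sp−y≈-4.929739; I≈13.518326, D=e−e_prev≈-10.447622; u=5/4·(-4.929739)+5/4·13.518326+1/4·(-10.447622)≈8.123827; next y=-3/5·8.929739+1/4·8.123827≈-3.326887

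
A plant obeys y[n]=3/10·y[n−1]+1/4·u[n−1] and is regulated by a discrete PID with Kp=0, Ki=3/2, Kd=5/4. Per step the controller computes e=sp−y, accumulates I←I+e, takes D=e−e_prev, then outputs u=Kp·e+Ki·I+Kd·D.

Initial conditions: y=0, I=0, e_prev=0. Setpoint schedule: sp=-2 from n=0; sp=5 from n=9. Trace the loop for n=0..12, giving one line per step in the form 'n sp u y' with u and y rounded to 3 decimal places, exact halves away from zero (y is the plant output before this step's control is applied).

(exact arithmetic carried between steps; '≈' marks a value shown rounded to 6 d.p. or computed from one; I and e_prev carry over from the previous line; the table rounds u and y to 3 d.p., halves away from zero)
n=0: y=0, sp=-2, e=sp−y=-2; I=-2, D=e−e_prev=-2; u=0·(-2)+3/2·(-2)+5/4·(-2)=-5.5; next y=3/10·0+1/4·(-5.5)=-1.375
n=1: y=-1.375, sp=-2, e=sp−y=-0.625; I=-2.625, D=e−e_prev=1.375; u=0·(-0.625)+3/2·(-2.625)+5/4·1.375=-2.21875; next y=3/10·(-1.375)+1/4·(-2.21875)≈-0.967188
n=2: y≈-0.967188, sp=-2, e=sp−y≈-1.032813; I≈-3.657813, D=e−e_prev≈-0.407813; u=0·(-1.032813)+3/2·(-3.657813)+5/4·(-0.407813)≈-5.996484; next y=3/10·(-0.967188)+1/4·(-5.996484)≈-1.789277
n=3: y≈-1.789277, sp=-2, e=sp−y≈-0.210723; I≈-3.868535, D=e−e_prev≈0.822090; u=0·(-0.210723)+3/2·(-3.868535)+5/4·0.822090≈-4.775190; next y=3/10·(-1.789277)+1/4·(-4.775190)≈-1.730581
n=4: y≈-1.730581, sp=-2, e=sp−y≈-0.269419; I≈-4.137954, D=e−e_prev≈-0.058697; u=0·(-0.269419)+3/2·(-4.137954)+5/4·(-0.058697)≈-6.280302; next y=3/10·(-1.730581)+1/4·(-6.280302)≈-2.089250
n=5: y≈-2.089250, sp=-2, e=sp−y≈0.089250; I≈-4.048705, D=e−e_prev≈0.358669; u=0·0.089250+3/2·(-4.048705)+5/4·0.358669≈-5.624721; next y=3/10·(-2.089250)+1/4·(-5.624721)≈-2.032955
n=6: y≈-2.032955, sp=-2, e=sp−y≈0.032955; I≈-4.015749, D=e−e_prev≈-0.056295; u=0·0.032955+3/2·(-4.015749)+5/4·(-0.056295)≈-6.093993; next y=3/10·(-2.032955)+1/4·(-6.093993)≈-2.133385
n=7: y≈-2.133385, sp=-2, e=sp−y≈0.133385; I≈-3.882365, D=e−e_prev≈0.100430; u=0·0.133385+3/2·(-3.882365)+5/4·0.100430≈-5.698010; next y=3/10·(-2.133385)+1/4·(-5.698010)≈-2.064518
n=8: y≈-2.064518, sp=-2, e=sp−y≈0.064518; I≈-3.817847, D=e−e_prev≈-0.068867; u=0·0.064518+3/2·(-3.817847)+5/4·(-0.068867)≈-5.812854; next y=3/10·(-2.064518)+1/4·(-5.812854)≈-2.072569
n=9: y≈-2.072569, sp=5, e=sp−y≈7.072569; I≈3.254722, D=e−e_prev≈7.008051; u=0·7.072569+3/2·3.254722+5/4·7.008051≈13.642146; next y=3/10·(-2.072569)+1/4·13.642146≈2.788766
n=10: y≈2.788766, sp=5, e=sp−y≈2.211234; I≈5.465956, D=e−e_prev≈-4.861335; u=0·2.211234+3/2·5.465956+5/4·(-4.861335)≈2.122265; next y=3/10·2.788766+1/4·2.122265≈1.367196
n=11: y≈1.367196, sp=5, e=sp−y≈3.632804; I≈9.098760, D=e−e_prev≈1.421570; u=0·3.632804+3/2·9.098760+5/4·1.421570≈15.425102; next y=3/10·1.367196+1/4·15.425102≈4.266434
n=12: y≈4.266434, sp=5, e=sp−y≈0.733566; I≈9.832325, D=e−e_prev≈-2.899238; u=0·0.733566+3/2·9.832325+5/4·(-2.899238)≈11.124440; next y=3/10·4.266434+1/4·11.124440≈4.061040

0 -2 -5.500 0.000
1 -2 -2.219 -1.375
2 -2 -5.996 -0.967
3 -2 -4.775 -1.789
4 -2 -6.280 -1.731
5 -2 -5.625 -2.089
6 -2 -6.094 -2.033
7 -2 -5.698 -2.133
8 -2 -5.813 -2.065
9 5 13.642 -2.073
10 5 2.122 2.789
11 5 15.425 1.367
12 5 11.124 4.266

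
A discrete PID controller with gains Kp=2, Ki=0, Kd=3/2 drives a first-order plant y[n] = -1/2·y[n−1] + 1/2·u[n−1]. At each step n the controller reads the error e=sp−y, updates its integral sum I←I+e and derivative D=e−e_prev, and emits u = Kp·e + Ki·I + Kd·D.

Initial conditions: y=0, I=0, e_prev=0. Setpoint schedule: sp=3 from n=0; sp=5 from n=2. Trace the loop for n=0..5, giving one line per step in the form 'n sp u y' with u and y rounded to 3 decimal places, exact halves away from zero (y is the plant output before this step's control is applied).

(exact arithmetic carried between steps; '≈' marks a value shown rounded to 6 d.p. or computed from one; I and e_prev carry over from the previous line; the table rounds u and y to 3 d.p., halves away from zero)
n=0: y=0, sp=3, e=sp−y=3; I=3, D=e−e_prev=3; u=2·3+0·3+3/2·3=10.5; next y=-1/2·0+1/2·10.5=5.25
n=1: y=5.25, sp=3, e=sp−y=-2.25; I=0.75, D=e−e_prev=-5.25; u=2·(-2.25)+0·0.75+3/2·(-5.25)=-12.375; next y=-1/2·5.25+1/2·(-12.375)=-8.8125
n=2: y=-8.8125, sp=5, e=sp−y=13.8125; I=14.5625, D=e−e_prev=16.0625; u=2·13.8125+0·14.5625+3/2·16.0625=51.71875; next y=-1/2·(-8.8125)+1/2·51.71875=30.265625
n=3: y=30.265625, sp=5, e=sp−y=-25.265625; I=-10.703125, D=e−e_prev=-39.078125; u=2·(-25.265625)+0·(-10.703125)+3/2·(-39.078125)≈-109.148438; next y=-1/2·30.265625+1/2·(-109.148438)≈-69.707031
n=4: y≈-69.707031, sp=5, e=sp−y≈74.707031; I≈64.003906, D=e−e_prev≈99.972656; u=2·74.707031+0·64.003906+3/2·99.972656≈299.373047; next y=-1/2·(-69.707031)+1/2·299.373047≈184.540039
n=5: y≈184.540039, sp=5, e=sp−y≈-179.540039; I≈-115.536133, D=e−e_prev≈-254.247070; u=2·(-179.540039)+0·(-115.536133)+3/2·(-254.247070)≈-740.450684; next y=-1/2·184.540039+1/2·(-740.450684)≈-462.495361

0 3 10.500 0.000
1 3 -12.375 5.250
2 5 51.719 -8.813
3 5 -109.148 30.266
4 5 299.373 -69.707
5 5 -740.451 184.540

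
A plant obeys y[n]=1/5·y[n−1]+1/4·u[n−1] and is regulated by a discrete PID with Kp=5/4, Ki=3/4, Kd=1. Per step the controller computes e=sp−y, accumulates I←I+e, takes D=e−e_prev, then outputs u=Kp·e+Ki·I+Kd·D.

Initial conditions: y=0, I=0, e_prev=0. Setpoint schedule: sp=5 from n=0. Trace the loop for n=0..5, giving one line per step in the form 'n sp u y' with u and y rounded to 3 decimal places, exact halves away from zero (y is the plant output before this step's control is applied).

(exact arithmetic carried between steps; '≈' marks a value shown rounded to 6 d.p. or computed from one; I and e_prev carry over from the previous line; the table rounds u and y to 3 d.p., halves away from zero)
n=0: y=0, sp=5, e=sp−y=5; I=5, D=e−e_prev=5; u=5/4·5+3/4·5+1·5=15; next y=1/5·0+1/4·15=3.75
n=1: y=3.75, sp=5, e=sp−y=1.25; I=6.25, D=e−e_prev=-3.75; u=5/4·1.25+3/4·6.25+1·(-3.75)=2.5; next y=1/5·3.75+1/4·2.5=1.375
n=2: y=1.375, sp=5, e=sp−y=3.625; I=9.875, D=e−e_prev=2.375; u=5/4·3.625+3/4·9.875+1·2.375=14.3125; next y=1/5·1.375+1/4·14.3125=3.853125
n=3: y=3.853125, sp=5, e=sp−y=1.146875; I=11.021875, D=e−e_prev=-2.478125; u=5/4·1.146875+3/4·11.021875+1·(-2.478125)=7.221875; next y=1/5·3.853125+1/4·7.221875≈2.576094
n=4: y≈2.576094, sp=5, e=sp−y≈2.423906; I≈13.445781, D=e−e_prev≈1.277031; u=5/4·2.423906+3/4·13.445781+1·1.277031≈14.39125; next y=1/5·2.576094+1/4·14.39125≈4.113031
n=5: y≈4.113031, sp=5, e=sp−y≈0.886969; I≈14.33275, D=e−e_prev≈-1.536938; u=5/4·0.886969+3/4·14.33275+1·(-1.536938)≈10.321336; next y=1/5·4.113031+1/4·10.321336≈3.402940

0 5 15.000 0.000
1 5 2.500 3.750
2 5 14.313 1.375
3 5 7.222 3.853
4 5 14.391 2.576
5 5 10.321 4.113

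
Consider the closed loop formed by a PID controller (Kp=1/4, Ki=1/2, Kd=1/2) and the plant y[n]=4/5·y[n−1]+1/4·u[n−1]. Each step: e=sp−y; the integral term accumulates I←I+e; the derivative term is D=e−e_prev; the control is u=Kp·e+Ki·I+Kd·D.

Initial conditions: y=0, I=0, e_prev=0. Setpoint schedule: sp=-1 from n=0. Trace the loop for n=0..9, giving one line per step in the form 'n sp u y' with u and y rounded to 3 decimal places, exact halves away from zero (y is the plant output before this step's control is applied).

(exact arithmetic carried between steps; '≈' marks a value shown rounded to 6 d.p. or computed from one; I and e_prev carry over from the previous line; the table rounds u and y to 3 d.p., halves away from zero)
n=0: y=0, sp=-1, e=sp−y=-1; I=-1, D=e−e_prev=-1; u=1/4·(-1)+1/2·(-1)+1/2·(-1)=-1.25; next y=4/5·0+1/4·(-1.25)=-0.3125
n=1: y=-0.3125, sp=-1, e=sp−y=-0.6875; I=-1.6875, D=e−e_prev=0.3125; u=1/4·(-0.6875)+1/2·(-1.6875)+1/2·0.3125=-0.859375; next y=4/5·(-0.3125)+1/4·(-0.859375)≈-0.464844
n=2: y≈-0.464844, sp=-1, e=sp−y≈-0.535156; I≈-2.222656, D=e−e_prev≈0.152344; u=1/4·(-0.535156)+1/2·(-2.222656)+1/2·0.152344≈-1.168945; next y=4/5·(-0.464844)+1/4·(-1.168945)≈-0.664111
n=3: y≈-0.664111, sp=-1, e=sp−y≈-0.335889; I≈-2.558545, D=e−e_prev≈0.199268; u=1/4·(-0.335889)+1/2·(-2.558545)+1/2·0.199268≈-1.263611; next y=4/5·(-0.664111)+1/4·(-1.263611)≈-0.847192
n=4: y≈-0.847192, sp=-1, e=sp−y≈-0.152808; I≈-2.711353, D=e−e_prev≈0.183080; u=1/4·(-0.152808)+1/2·(-2.711353)+1/2·0.183080≈-1.302338; next y=4/5·(-0.847192)+1/4·(-1.302338)≈-1.003338
n=5: y≈-1.003338, sp=-1, e=sp−y≈0.003338; I≈-2.708015, D=e−e_prev≈0.156146; u=1/4·0.003338+1/2·(-2.708015)+1/2·0.156146≈-1.275100; next y=4/5·(-1.003338)+1/4·(-1.275100)≈-1.121445
n=6: y≈-1.121445, sp=-1, e=sp−y≈0.121445; I≈-2.586570, D=e−e_prev≈0.118107; u=1/4·0.121445+1/2·(-2.586570)+1/2·0.118107≈-1.203870; next y=4/5·(-1.121445)+1/4·(-1.203870)≈-1.198124
n=7: y≈-1.198124, sp=-1, e=sp−y≈0.198124; I≈-2.388446, D=e−e_prev≈0.076678; u=1/4·0.198124+1/2·(-2.388446)+1/2·0.076678≈-1.106353; next y=4/5·(-1.198124)+1/4·(-1.106353)≈-1.235087
n=8: y≈-1.235087, sp=-1, e=sp−y≈0.235087; I≈-2.153359, D=e−e_prev≈0.036963; u=1/4·0.235087+1/2·(-2.153359)+1/2·0.036963≈-0.999426; next y=4/5·(-1.235087)+1/4·(-0.999426)≈-1.237926
n=9: y≈-1.237926, sp=-1, e=sp−y≈0.237926; I≈-1.915432, D=e−e_prev≈0.002839; u=1/4·0.237926+1/2·(-1.915432)+1/2·0.002839≈-0.896815; next y=4/5·(-1.237926)+1/4·(-0.896815)≈-1.214545

0 -1 -1.250 0.000
1 -1 -0.859 -0.313
2 -1 -1.169 -0.465
3 -1 -1.264 -0.664
4 -1 -1.302 -0.847
5 -1 -1.275 -1.003
6 -1 -1.204 -1.121
7 -1 -1.106 -1.198
8 -1 -0.999 -1.235
9 -1 -0.897 -1.238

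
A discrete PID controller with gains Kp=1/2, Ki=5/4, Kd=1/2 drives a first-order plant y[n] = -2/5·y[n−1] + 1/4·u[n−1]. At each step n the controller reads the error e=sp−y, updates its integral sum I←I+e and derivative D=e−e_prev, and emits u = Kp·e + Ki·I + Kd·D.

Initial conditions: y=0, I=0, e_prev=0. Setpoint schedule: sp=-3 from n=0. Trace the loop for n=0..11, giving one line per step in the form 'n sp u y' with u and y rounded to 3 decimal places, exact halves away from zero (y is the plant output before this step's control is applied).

0 -3 -6.750 0.000
1 -3 -5.203 -1.688
2 -3 -10.076 -0.626
3 -3 -8.817 -2.269
4 -3 -12.739 -1.297
5 -3 -11.301 -2.666
6 -3 -14.445 -1.759
7 -3 -12.958 -2.908
8 -3 -15.518 -2.076
9 -3 -14.068 -3.049
10 -3 -16.184 -2.298
11 -3 -14.820 -3.127

(exact arithmetic carried between steps; '≈' marks a value shown rounded to 6 d.p. or computed from one; I and e_prev carry over from the previous line; the table rounds u and y to 3 d.p., halves away from zero)
n=0: y=0, sp=-3, e=sp−y=-3; I=-3, D=e−e_prev=-3; u=1/2·(-3)+5/4·(-3)+1/2·(-3)=-6.75; next y=-2/5·0+1/4·(-6.75)=-1.6875
n=1: y=-1.6875, sp=-3, e=sp−y=-1.3125; I=-4.3125, D=e−e_prev=1.6875; u=1/2·(-1.3125)+5/4·(-4.3125)+1/2·1.6875=-5.203125; next y=-2/5·(-1.6875)+1/4·(-5.203125)≈-0.625781
n=2: y≈-0.625781, sp=-3, e=sp−y≈-2.374219; I≈-6.686719, D=e−e_prev≈-1.061719; u=1/2·(-2.374219)+5/4·(-6.686719)+1/2·(-1.061719)≈-10.076367; next y=-2/5·(-0.625781)+1/4·(-10.076367)≈-2.268779
n=3: y≈-2.268779, sp=-3, e=sp−y≈-0.731221; I≈-7.417939, D=e−e_prev≈1.642998; u=1/2·(-0.731221)+5/4·(-7.417939)+1/2·1.642998≈-8.816536; next y=-2/5·(-2.268779)+1/4·(-8.816536)≈-1.296622
n=4: y≈-1.296622, sp=-3, e=sp−y≈-1.703378; I≈-9.121317, D=e−e_prev≈-0.972157; u=1/2·(-1.703378)+5/4·(-9.121317)+1/2·(-0.972157)≈-12.739414; next y=-2/5·(-1.296622)+1/4·(-12.739414)≈-2.666205
n=5: y≈-2.666205, sp=-3, e=sp−y≈-0.333795; I≈-9.455113, D=e−e_prev≈1.369582; u=1/2·(-0.333795)+5/4·(-9.455113)+1/2·1.369582≈-11.300997; next y=-2/5·(-2.666205)+1/4·(-11.300997)≈-1.758767
n=6: y≈-1.758767, sp=-3, e=sp−y≈-1.241233; I≈-10.696345, D=e−e_prev≈-0.907437; u=1/2·(-1.241233)+5/4·(-10.696345)+1/2·(-0.907437)≈-14.444766; next y=-2/5·(-1.758767)+1/4·(-14.444766)≈-2.907685
n=7: y≈-2.907685, sp=-3, e=sp−y≈-0.092315; I≈-10.788661, D=e−e_prev≈1.148917; u=1/2·(-0.092315)+5/4·(-10.788661)+1/2·1.148917≈-12.957525; next y=-2/5·(-2.907685)+1/4·(-12.957525)≈-2.076307
n=8: y≈-2.076307, sp=-3, e=sp−y≈-0.923693; I≈-11.712353, D=e−e_prev≈-0.831377; u=1/2·(-0.923693)+5/4·(-11.712353)+1/2·(-0.831377)≈-15.517976; next y=-2/5·(-2.076307)+1/4·(-15.517976)≈-3.048971
n=9: y≈-3.048971, sp=-3, e=sp−y≈0.048971; I≈-11.663382, D=e−e_prev≈0.972664; u=1/2·0.048971+5/4·(-11.663382)+1/2·0.972664≈-14.068410; next y=-2/5·(-3.048971)+1/4·(-14.068410)≈-2.297514
n=10: y≈-2.297514, sp=-3, e=sp−y≈-0.702486; I≈-12.365868, D=e−e_prev≈-0.751457; u=1/2·(-0.702486)+5/4·(-12.365868)+1/2·(-0.751457)≈-16.184306; next y=-2/5·(-2.297514)+1/4·(-16.184306)≈-3.127071
n=11: y≈-3.127071, sp=-3, e=sp−y≈0.127071; I≈-12.238797, D=e−e_prev≈0.829557; u=1/2·0.127071+5/4·(-12.238797)+1/2·0.829557≈-14.820182; next y=-2/5·(-3.127071)+1/4·(-14.820182)≈-2.454217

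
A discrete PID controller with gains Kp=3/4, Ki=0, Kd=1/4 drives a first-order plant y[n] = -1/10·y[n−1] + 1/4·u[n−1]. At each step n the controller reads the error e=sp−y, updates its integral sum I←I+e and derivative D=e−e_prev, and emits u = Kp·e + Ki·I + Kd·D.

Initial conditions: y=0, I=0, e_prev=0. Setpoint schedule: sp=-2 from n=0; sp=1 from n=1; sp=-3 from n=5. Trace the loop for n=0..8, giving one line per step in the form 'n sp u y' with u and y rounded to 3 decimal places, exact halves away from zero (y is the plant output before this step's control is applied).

(exact arithmetic carried between steps; '≈' marks a value shown rounded to 6 d.p. or computed from one; I and e_prev carry over from the previous line; the table rounds u and y to 3 d.p., halves away from zero)
n=0: y=0, sp=-2, e=sp−y=-2; I=-2, D=e−e_prev=-2; u=3/4·(-2)+0·(-2)+1/4·(-2)=-2; next y=-1/10·0+1/4·(-2)=-0.5
n=1: y=-0.5, sp=1, e=sp−y=1.5; I=-0.5, D=e−e_prev=3.5; u=3/4·1.5+0·(-0.5)+1/4·3.5=2; next y=-1/10·(-0.5)+1/4·2=0.55
n=2: y=0.55, sp=1, e=sp−y=0.45; I=-0.05, D=e−e_prev=-1.05; u=3/4·0.45+0·(-0.05)+1/4·(-1.05)=0.075; next y=-1/10·0.55+1/4·0.075=-0.03625
n=3: y=-0.03625, sp=1, e=sp−y=1.03625; I=0.98625, D=e−e_prev=0.58625; u=3/4·1.03625+0·0.98625+1/4·0.58625=0.92375; next y=-1/10·(-0.03625)+1/4·0.92375≈0.234563
n=4: y≈0.234563, sp=1, e=sp−y≈0.765438; I≈1.751688, D=e−e_prev≈-0.270813; u=3/4·0.765438+0·1.751688+1/4·(-0.270813)≈0.506375; next y=-1/10·0.234563+1/4·0.506375≈0.103138
n=5: y≈0.103138, sp=-3, e=sp−y≈-3.103138; I≈-1.35145, D=e−e_prev≈-3.868575; u=3/4·(-3.103138)+0·(-1.35145)+1/4·(-3.868575)≈-3.294497; next y=-1/10·0.103138+1/4·(-3.294497)≈-0.833938
n=6: y≈-0.833938, sp=-3, e=sp−y≈-2.166062; I≈-3.517512, D=e−e_prev≈0.937075; u=3/4·(-2.166062)+0·(-3.517512)+1/4·0.937075≈-1.390278; next y=-1/10·(-0.833938)+1/4·(-1.390278)≈-0.264176
n=7: y≈-0.264176, sp=-3, e=sp−y≈-2.735824; I≈-6.253336, D=e−e_prev≈-0.569762; u=3/4·(-2.735824)+0·(-6.253336)+1/4·(-0.569762)≈-2.194309; next y=-1/10·(-0.264176)+1/4·(-2.194309)≈-0.522160
n=8: y≈-0.522160, sp=-3, e=sp−y≈-2.477840; I≈-8.731177, D=e−e_prev≈0.257984; u=3/4·(-2.477840)+0·(-8.731177)+1/4·0.257984≈-1.793884; next y=-1/10·(-0.522160)+1/4·(-1.793884)≈-0.396255

0 -2 -2.000 0.000
1 1 2.000 -0.500
2 1 0.075 0.550
3 1 0.924 -0.036
4 1 0.506 0.235
5 -3 -3.294 0.103
6 -3 -1.390 -0.834
7 -3 -2.194 -0.264
8 -3 -1.794 -0.522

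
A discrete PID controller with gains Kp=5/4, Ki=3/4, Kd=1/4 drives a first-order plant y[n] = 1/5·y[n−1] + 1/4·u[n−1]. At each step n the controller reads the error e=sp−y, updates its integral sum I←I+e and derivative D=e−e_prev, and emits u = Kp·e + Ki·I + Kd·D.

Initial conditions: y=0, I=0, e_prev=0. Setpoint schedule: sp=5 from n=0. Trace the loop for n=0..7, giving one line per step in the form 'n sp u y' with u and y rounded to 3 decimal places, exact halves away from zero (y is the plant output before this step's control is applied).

0 5 11.250 0.000
1 5 7.422 2.813
2 5 10.653 2.418
3 5 10.851 3.147
4 5 11.984 3.342
5 5 12.551 3.664
6 5 13.169 3.871
7 5 13.627 4.066

(exact arithmetic carried between steps; '≈' marks a value shown rounded to 6 d.p. or computed from one; I and e_prev carry over from the previous line; the table rounds u and y to 3 d.p., halves away from zero)
n=0: y=0, sp=5, e=sp−y=5; I=5, D=e−e_prev=5; u=5/4·5+3/4·5+1/4·5=11.25; next y=1/5·0+1/4·11.25=2.8125
n=1: y=2.8125, sp=5, e=sp−y=2.1875; I=7.1875, D=e−e_prev=-2.8125; u=5/4·2.1875+3/4·7.1875+1/4·(-2.8125)=7.421875; next y=1/5·2.8125+1/4·7.421875≈2.417969
n=2: y≈2.417969, sp=5, e=sp−y≈2.582031; I≈9.769531, D=e−e_prev≈0.394531; u=5/4·2.582031+3/4·9.769531+1/4·0.394531≈10.653320; next y=1/5·2.417969+1/4·10.653320≈3.146924
n=3: y≈3.146924, sp=5, e=sp−y≈1.853076; I≈11.622607, D=e−e_prev≈-0.728955; u=5/4·1.853076+3/4·11.622607+1/4·(-0.728955)≈10.851062; next y=1/5·3.146924+1/4·10.851062≈3.342150
n=4: y≈3.342150, sp=5, e=sp−y≈1.657850; I≈13.280457, D=e−e_prev≈-0.195226; u=5/4·1.657850+3/4·13.280457+1/4·(-0.195226)≈11.983848; next y=1/5·3.342150+1/4·11.983848≈3.664392
n=5: y≈3.664392, sp=5, e=sp−y≈1.335608; I≈14.616065, D=e−e_prev≈-0.322242; u=5/4·1.335608+3/4·14.616065+1/4·(-0.322242)≈12.550998; next y=1/5·3.664392+1/4·12.550998≈3.870628
n=6: y≈3.870628, sp=5, e=sp−y≈1.129372; I≈15.745437, D=e−e_prev≈-0.206236; u=5/4·1.129372+3/4·15.745437+1/4·(-0.206236)≈13.169234; next y=1/5·3.870628+1/4·13.169234≈4.066434
n=7: y≈4.066434, sp=5, e=sp−y≈0.933566; I≈16.679003, D=e−e_prev≈-0.195806; u=5/4·0.933566+3/4·16.679003+1/4·(-0.195806)≈13.627258; next y=1/5·4.066434+1/4·13.627258≈4.220101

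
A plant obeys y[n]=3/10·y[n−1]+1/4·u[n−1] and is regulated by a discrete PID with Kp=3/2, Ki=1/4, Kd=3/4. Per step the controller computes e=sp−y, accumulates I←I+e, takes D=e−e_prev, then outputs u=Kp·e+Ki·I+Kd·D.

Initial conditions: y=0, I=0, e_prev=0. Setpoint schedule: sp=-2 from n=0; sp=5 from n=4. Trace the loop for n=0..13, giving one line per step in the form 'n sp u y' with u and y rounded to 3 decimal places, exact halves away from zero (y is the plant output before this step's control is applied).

0 -2 -5.000 0.000
1 -2 -0.875 -1.250
2 -2 -3.641 -0.594
3 -2 -2.264 -1.088
4 5 14.148 -0.892
5 5 0.114 3.269
6 5 9.318 1.009
7 5 4.563 2.632
8 5 8.127 1.930
9 5 6.667 2.611
10 5 8.176 2.450
11 5 7.870 2.779
12 5 8.617 2.801
13 5 8.700 2.995

(exact arithmetic carried between steps; '≈' marks a value shown rounded to 6 d.p. or computed from one; I and e_prev carry over from the previous line; the table rounds u and y to 3 d.p., halves away from zero)
n=0: y=0, sp=-2, e=sp−y=-2; I=-2, D=e−e_prev=-2; u=3/2·(-2)+1/4·(-2)+3/4·(-2)=-5; next y=3/10·0+1/4·(-5)=-1.25
n=1: y=-1.25, sp=-2, e=sp−y=-0.75; I=-2.75, D=e−e_prev=1.25; u=3/2·(-0.75)+1/4·(-2.75)+3/4·1.25=-0.875; next y=3/10·(-1.25)+1/4·(-0.875)=-0.59375
n=2: y=-0.59375, sp=-2, e=sp−y=-1.40625; I=-4.15625, D=e−e_prev=-0.65625; u=3/2·(-1.40625)+1/4·(-4.15625)+3/4·(-0.65625)=-3.640625; next y=3/10·(-0.59375)+1/4·(-3.640625)≈-1.088281
n=3: y≈-1.088281, sp=-2, e=sp−y≈-0.911719; I≈-5.067969, D=e−e_prev≈0.494531; u=3/2·(-0.911719)+1/4·(-5.067969)+3/4·0.494531≈-2.263672; next y=3/10·(-1.088281)+1/4·(-2.263672)≈-0.892402
n=4: y≈-0.892402, sp=5, e=sp−y≈5.892402; I≈0.824434, D=e−e_prev≈6.804121; u=3/2·5.892402+1/4·0.824434+3/4·6.804121≈14.147803; next y=3/10·(-0.892402)+1/4·14.147803≈3.269230
n=5: y≈3.269230, sp=5, e=sp−y≈1.730770; I≈2.555204, D=e−e_prev≈-4.161632; u=3/2·1.730770+1/4·2.555204+3/4·(-4.161632)≈0.113732; next y=3/10·3.269230+1/4·0.113732≈1.009202
n=6: y≈1.009202, sp=5, e=sp−y≈3.990798; I≈6.546002, D=e−e_prev≈2.260028; u=3/2·3.990798+1/4·6.546002+3/4·2.260028≈9.317719; next y=3/10·1.009202+1/4·9.317719≈2.632190
n=7: y≈2.632190, sp=5, e=sp−y≈2.367810; I≈8.913811, D=e−e_prev≈-1.622988; u=3/2·2.367810+1/4·8.913811+3/4·(-1.622988)≈4.562926; next y=3/10·2.632190+1/4·4.562926≈1.930389
n=8: y≈1.930389, sp=5, e=sp−y≈3.069611; I≈11.983423, D=e−e_prev≈0.701802; u=3/2·3.069611+1/4·11.983423+3/4·0.701802≈8.126624; next y=3/10·1.930389+1/4·8.126624≈2.610773
n=9: y≈2.610773, sp=5, e=sp−y≈2.389227; I≈14.372650, D=e−e_prev≈-0.680384; u=3/2·2.389227+1/4·14.372650+3/4·(-0.680384)≈6.666716; next y=3/10·2.610773+1/4·6.666716≈2.449911
n=10: y≈2.449911, sp=5, e=sp−y≈2.550089; I≈16.922740, D=e−e_prev≈0.160862; u=3/2·2.550089+1/4·16.922740+3/4·0.160862≈8.176465; next y=3/10·2.449911+1/4·8.176465≈2.779090
n=11: y≈2.779090, sp=5, e=sp−y≈2.220910; I≈19.143650, D=e−e_prev≈-0.329179; u=3/2·2.220910+1/4·19.143650+3/4·(-0.329179)≈7.870394; next y=3/10·2.779090+1/4·7.870394≈2.801325
n=12: y≈2.801325, sp=5, e=sp−y≈2.198675; I≈21.342325, D=e−e_prev≈-0.022236; u=3/2·2.198675+1/4·21.342325+3/4·(-0.022236)≈8.616916; next y=3/10·2.801325+1/4·8.616916≈2.994627
n=13: y≈2.994627, sp=5, e=sp−y≈2.005373; I≈23.347698, D=e−e_prev≈-0.193301; u=3/2·2.005373+1/4·23.347698+3/4·(-0.193301)≈8.700009; next y=3/10·2.994627+1/4·8.700009≈3.073390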